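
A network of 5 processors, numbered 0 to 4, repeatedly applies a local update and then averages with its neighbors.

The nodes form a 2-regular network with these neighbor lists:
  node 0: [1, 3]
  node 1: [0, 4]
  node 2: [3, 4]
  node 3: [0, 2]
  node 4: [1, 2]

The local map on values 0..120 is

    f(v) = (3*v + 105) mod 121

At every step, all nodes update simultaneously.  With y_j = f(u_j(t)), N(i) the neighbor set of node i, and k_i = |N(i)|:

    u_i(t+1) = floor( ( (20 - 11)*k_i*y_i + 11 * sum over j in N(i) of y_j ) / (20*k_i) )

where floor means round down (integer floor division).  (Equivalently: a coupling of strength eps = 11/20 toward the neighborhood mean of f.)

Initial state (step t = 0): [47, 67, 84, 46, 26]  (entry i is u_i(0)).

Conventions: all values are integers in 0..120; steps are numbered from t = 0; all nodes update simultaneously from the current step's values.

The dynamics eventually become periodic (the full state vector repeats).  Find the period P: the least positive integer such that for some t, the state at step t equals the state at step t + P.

Simulating step by step:
t=0: [47, 67, 84, 46, 26]
t=1: [19, 46, 69, 33, 77]
t=2: [41, 37, 80, 67, 61]
t=3: [91, 84, 76, 86, 75]
t=4: [38, 80, 65, 29, 96]
t=5: [91, 81, 53, 74, 57]
t=6: [59, 61, 42, 48, 50]
t=7: [32, 35, 55, 44, 48]
t=8: [92, 63, 46, 81, 35]
t=9: [51, 52, 54, 52, 54]
t=10: [17, 19, 23, 19, 23]
t=11: [38, 42, 49, 42, 49]
t=12: [104, 79, 37, 79, 37]
t=13: [79, 85, 96, 85, 96]
t=14: [109, 88, 54, 88, 54]
t=15: [34, 28, 19, 28, 19]
t=16: [76, 65, 48, 65, 48]
t=17: [72, 53, 21, 53, 21]
t=18: [47, 44, 40, 44, 40]
t=19: [65, 81, 107, 81, 107]
t=20: [84, 80, 74, 80, 74]
t=21: [108, 101, 89, 101, 89]
t=22: [54, 40, 18, 40, 18]
t=23: [68, 64, 56, 64, 56]
t=24: [60, 51, 37, 51, 37]
t=25: [28, 45, 73, 45, 73]
t=26: [96, 94, 92, 94, 92]
t=27: [26, 24, 19, 24, 19]
t=28: [58, 53, 45, 53, 45]
t=29: [28, 52, 92, 52, 92]
t=30: [41, 32, 18, 32, 18]
t=31: [92, 75, 49, 75, 49]
t=32: [56, 47, 31, 47, 31]
t=33: [16, 31, 56, 31, 56]
t=34: [56, 51, 43, 51, 43]
t=35: [22, 46, 86, 46, 86]
t=36: [23, 14, 0, 14, 0]
t=37: [38, 55, 83, 55, 83]
t=38: [59, 70, 88, 70, 88]
t=39: [58, 45, 24, 45, 24]
t=40: [82, 79, 73, 79, 73]
t=41: [104, 97, 86, 97, 86]
t=42: [42, 29, 9, 29, 9]
t=43: [88, 65, 27, 65, 27]
t=44: [34, 45, 63, 45, 63]
t=45: [104, 91, 70, 91, 70]
t=46: [32, 41, 57, 41, 57]
t=47: [94, 79, 54, 79, 54]
t=48: [65, 58, 45, 58, 45]
t=49: [46, 65, 96, 65, 96]
t=50: [32, 34, 37, 34, 37]
t=51: [83, 86, 92, 86, 92]
t=52: [50, 35, 13, 35, 13]
t=53: [54, 49, 41, 49, 41]
t=54: [16, 40, 80, 40, 80]
t=55: [71, 83, 103, 83, 103]
t=56: [95, 85, 67, 85, 67]
t=57: [77, 78, 78, 78, 78]
t=58: [95, 96, 97, 96, 97]
t=59: [28, 30, 32, 30, 32]
t=60: [71, 74, 78, 74, 78]
t=61: [80, 85, 93, 85, 93]
t=62: [111, 87, 47, 87, 47]
t=63: [35, 23, 3, 23, 3]
t=64: [69, 79, 97, 79, 97]
t=65: [86, 73, 51, 73, 51]
t=66: [45, 41, 34, 41, 34]
t=67: [112, 104, 91, 104, 91]
t=68: [64, 49, 25, 49, 25]
t=69: [30, 35, 45, 35, 45]
t=70: [82, 93, 110, 93, 110]
t=71: [60, 59, 57, 59, 57]
t=72: [41, 39, 35, 39, 35]
t=73: [103, 99, 92, 99, 92]
t=74: [44, 36, 23, 36, 23]
t=75: [102, 87, 63, 87, 63]
t=76: [23, 28, 38, 28, 38]
t=77: [61, 72, 89, 72, 89]
t=78: [64, 50, 28, 50, 28]
t=79: [31, 39, 52, 39, 52]
t=80: [90, 71, 41, 71, 41]
t=81: [47, 66, 98, 66, 98]
t=82: [35, 38, 42, 38, 42]
t=83: [93, 98, 106, 98, 106]
t=84: [29, 38, 53, 38, 53]
t=85: [85, 69, 42, 69, 42]
t=86: [91, 94, 99, 94, 99]
t=87: [19, 25, 34, 25, 34]
t=88: [50, 61, 78, 61, 78]
t=89: [31, 50, 82, 50, 82]
t=90: [41, 57, 82, 57, 82]
t=91: [66, 74, 88, 74, 88]
t=92: [74, 56, 27, 56, 27]
t=93: [55, 55, 55, 55, 55]
t=94: [28, 28, 28, 28, 28]
t=95: [68, 68, 68, 68, 68]
t=96: [67, 67, 67, 67, 67]
t=97: [64, 64, 64, 64, 64]
t=98: [55, 55, 55, 55, 55]

Answer: 5
Key observation: The state at step 93, [55, 55, 55, 55, 55], reappears at step 98 — and no state repeats earlier — so the cycle the system enters has period 5.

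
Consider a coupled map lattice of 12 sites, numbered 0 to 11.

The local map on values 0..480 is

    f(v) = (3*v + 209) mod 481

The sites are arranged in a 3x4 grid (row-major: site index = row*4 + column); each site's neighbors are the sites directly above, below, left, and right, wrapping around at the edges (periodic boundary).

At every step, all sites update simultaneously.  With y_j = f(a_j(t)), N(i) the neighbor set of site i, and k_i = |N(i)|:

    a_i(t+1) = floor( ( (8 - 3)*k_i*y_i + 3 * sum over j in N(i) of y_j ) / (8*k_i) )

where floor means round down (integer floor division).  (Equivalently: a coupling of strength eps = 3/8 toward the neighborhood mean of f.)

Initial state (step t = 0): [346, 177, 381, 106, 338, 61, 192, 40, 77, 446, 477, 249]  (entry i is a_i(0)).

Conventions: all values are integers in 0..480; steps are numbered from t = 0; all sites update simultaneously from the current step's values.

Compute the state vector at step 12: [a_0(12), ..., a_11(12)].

Simulating step by step:
t=0: [346, 177, 381, 106, 338, 61, 192, 40, 77, 446, 477, 249]
t=1: [272, 271, 319, 167, 298, 332, 312, 307, 380, 185, 242, 391]
t=2: [115, 111, 214, 223, 168, 214, 214, 196, 326, 284, 385, 378]
t=3: [131, 123, 346, 355, 237, 302, 367, 326, 214, 161, 365, 363]
t=4: [189, 132, 281, 285, 355, 198, 311, 275, 335, 222, 324, 327]
t=5: [258, 180, 114, 127, 283, 295, 178, 122, 272, 332, 220, 202]
t=6: [63, 211, 140, 116, 89, 163, 227, 133, 104, 231, 327, 270]
t=7: [338, 336, 193, 115, 370, 291, 323, 174, 151, 342, 239, 79]
t=8: [244, 249, 284, 164, 299, 178, 240, 258, 238, 264, 394, 367]
t=9: [407, 377, 209, 224, 201, 267, 356, 121, 369, 175, 355, 321]
t=10: [429, 341, 353, 355, 296, 149, 272, 174, 339, 260, 301, 239]
t=11: [125, 221, 265, 293, 153, 155, 121, 245, 226, 97, 172, 369]
t=12: [168, 277, 106, 168, 226, 185, 145, 360, 315, 127, 199, 337]

Answer: [168, 277, 106, 168, 226, 185, 145, 360, 315, 127, 199, 337]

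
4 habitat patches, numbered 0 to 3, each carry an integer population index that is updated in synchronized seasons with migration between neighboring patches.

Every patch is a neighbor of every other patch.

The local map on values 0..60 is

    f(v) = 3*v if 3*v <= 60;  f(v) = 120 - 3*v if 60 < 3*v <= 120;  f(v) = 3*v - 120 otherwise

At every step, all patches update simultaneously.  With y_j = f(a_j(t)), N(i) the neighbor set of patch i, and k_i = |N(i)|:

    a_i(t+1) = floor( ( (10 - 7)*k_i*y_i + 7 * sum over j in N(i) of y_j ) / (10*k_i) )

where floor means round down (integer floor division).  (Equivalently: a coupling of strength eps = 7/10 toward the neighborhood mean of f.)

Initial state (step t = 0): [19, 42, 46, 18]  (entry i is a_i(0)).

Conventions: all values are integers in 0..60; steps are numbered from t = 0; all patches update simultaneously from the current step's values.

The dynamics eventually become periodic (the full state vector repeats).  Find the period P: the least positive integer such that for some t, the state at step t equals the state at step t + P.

Answer: 4
Key observation: The state at step 4, [54, 54, 54, 54], reappears at step 8 — and no state repeats earlier — so the cycle the system enters has period 4.

Derivation:
t=0: [19, 42, 46, 18]
t=1: [35, 31, 32, 35]
t=2: [19, 20, 20, 19]
t=3: [58, 58, 58, 58]
t=4: [54, 54, 54, 54]
t=5: [42, 42, 42, 42]
t=6: [6, 6, 6, 6]
t=7: [18, 18, 18, 18]
t=8: [54, 54, 54, 54]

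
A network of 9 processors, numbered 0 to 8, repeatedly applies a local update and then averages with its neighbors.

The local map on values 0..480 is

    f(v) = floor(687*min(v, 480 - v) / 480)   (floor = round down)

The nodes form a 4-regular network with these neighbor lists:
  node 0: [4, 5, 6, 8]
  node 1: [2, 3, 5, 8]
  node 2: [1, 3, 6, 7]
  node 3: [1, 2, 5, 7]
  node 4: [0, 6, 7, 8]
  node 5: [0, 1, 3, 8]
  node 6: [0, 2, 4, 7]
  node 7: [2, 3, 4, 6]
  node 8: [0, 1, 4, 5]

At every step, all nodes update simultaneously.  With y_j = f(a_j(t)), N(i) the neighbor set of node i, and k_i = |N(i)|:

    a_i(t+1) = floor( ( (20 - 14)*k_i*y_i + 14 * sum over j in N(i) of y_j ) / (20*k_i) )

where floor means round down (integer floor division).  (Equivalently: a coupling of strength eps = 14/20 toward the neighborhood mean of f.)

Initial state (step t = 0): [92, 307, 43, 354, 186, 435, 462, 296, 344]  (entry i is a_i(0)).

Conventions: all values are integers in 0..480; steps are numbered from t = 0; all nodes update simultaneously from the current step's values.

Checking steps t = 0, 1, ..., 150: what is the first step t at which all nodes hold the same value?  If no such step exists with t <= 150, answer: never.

Simulating step by step:
t=0: [92, 307, 43, 354, 186, 435, 462, 296, 344]  (not all equal)
t=1: [135, 161, 143, 165, 187, 150, 133, 172, 182]  (not all equal)
t=2: [220, 228, 219, 227, 235, 225, 216, 230, 236]  (not all equal)
t=3: [322, 324, 319, 322, 326, 324, 318, 323, 328]  (not all equal)
t=4: [223, 223, 227, 225, 223, 223, 226, 225, 221]  (not all equal)
t=5: [319, 319, 322, 321, 319, 319, 321, 322, 318]  (not all equal)
t=6: [229, 228, 227, 227, 228, 229, 227, 227, 230]  (not all equal)
t=7: [326, 326, 324, 324, 326, 326, 324, 324, 327]  (not all equal)
t=8: [220, 220, 222, 221, 220, 220, 221, 222, 219]  (not all equal)
t=9: [314, 314, 316, 315, 314, 314, 315, 316, 313]  (not all equal)
t=10: [237, 236, 235, 235, 236, 237, 235, 235, 237]  (not all equal)
t=11: [338, 337, 336, 336, 337, 338, 336, 336, 338]  (not all equal)
t=12: [203, 204, 205, 205, 204, 203, 205, 205, 203]  (not all equal)
t=13: [290, 291, 292, 292, 291, 290, 292, 292, 290]  (not all equal)
t=14: [270, 270, 269, 269, 270, 270, 269, 269, 270]  (not all equal)
t=15: [300, 300, 300, 300, 300, 300, 300, 300, 300]  (all equal)

Answer: 15
Key observation: Synchronization is absorbing here: once all nodes are equal they stay equal, and step 15 is the first all-equal step.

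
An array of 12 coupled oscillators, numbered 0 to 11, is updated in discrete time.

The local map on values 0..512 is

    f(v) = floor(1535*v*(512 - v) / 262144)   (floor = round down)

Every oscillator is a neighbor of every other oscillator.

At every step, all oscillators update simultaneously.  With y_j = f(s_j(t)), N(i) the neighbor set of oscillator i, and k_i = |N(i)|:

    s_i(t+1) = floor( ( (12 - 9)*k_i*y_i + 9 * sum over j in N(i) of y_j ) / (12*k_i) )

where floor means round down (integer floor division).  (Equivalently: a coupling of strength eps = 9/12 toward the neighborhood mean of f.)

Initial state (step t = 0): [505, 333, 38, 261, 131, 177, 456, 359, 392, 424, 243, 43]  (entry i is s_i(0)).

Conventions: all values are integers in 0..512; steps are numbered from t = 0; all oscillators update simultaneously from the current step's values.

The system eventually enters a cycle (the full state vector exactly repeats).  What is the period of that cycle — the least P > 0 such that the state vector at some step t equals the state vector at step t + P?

Simulating step by step:
t=0: [505, 333, 38, 261, 131, 177, 456, 359, 392, 424, 243, 43]
t=1: [205, 265, 220, 271, 254, 264, 228, 260, 251, 241, 271, 223]
t=2: [377, 380, 379, 380, 380, 380, 379, 380, 380, 380, 380, 379]
t=3: [294, 293, 294, 293, 293, 293, 294, 293, 293, 293, 293, 294]
t=4: [375, 375, 375, 375, 375, 375, 375, 375, 375, 375, 375, 375]
t=5: [300, 300, 300, 300, 300, 300, 300, 300, 300, 300, 300, 300]
t=6: [372, 372, 372, 372, 372, 372, 372, 372, 372, 372, 372, 372]
t=7: [304, 304, 304, 304, 304, 304, 304, 304, 304, 304, 304, 304]
t=8: [370, 370, 370, 370, 370, 370, 370, 370, 370, 370, 370, 370]
t=9: [307, 307, 307, 307, 307, 307, 307, 307, 307, 307, 307, 307]
t=10: [368, 368, 368, 368, 368, 368, 368, 368, 368, 368, 368, 368]
t=11: [310, 310, 310, 310, 310, 310, 310, 310, 310, 310, 310, 310]
t=12: [366, 366, 366, 366, 366, 366, 366, 366, 366, 366, 366, 366]
t=13: [312, 312, 312, 312, 312, 312, 312, 312, 312, 312, 312, 312]
t=14: [365, 365, 365, 365, 365, 365, 365, 365, 365, 365, 365, 365]
t=15: [314, 314, 314, 314, 314, 314, 314, 314, 314, 314, 314, 314]
t=16: [364, 364, 364, 364, 364, 364, 364, 364, 364, 364, 364, 364]
t=17: [315, 315, 315, 315, 315, 315, 315, 315, 315, 315, 315, 315]
t=18: [363, 363, 363, 363, 363, 363, 363, 363, 363, 363, 363, 363]
t=19: [316, 316, 316, 316, 316, 316, 316, 316, 316, 316, 316, 316]
t=20: [362, 362, 362, 362, 362, 362, 362, 362, 362, 362, 362, 362]
t=21: [317, 317, 317, 317, 317, 317, 317, 317, 317, 317, 317, 317]
t=22: [361, 361, 361, 361, 361, 361, 361, 361, 361, 361, 361, 361]
t=23: [319, 319, 319, 319, 319, 319, 319, 319, 319, 319, 319, 319]
t=24: [360, 360, 360, 360, 360, 360, 360, 360, 360, 360, 360, 360]
t=25: [320, 320, 320, 320, 320, 320, 320, 320, 320, 320, 320, 320]
t=26: [359, 359, 359, 359, 359, 359, 359, 359, 359, 359, 359, 359]
t=27: [321, 321, 321, 321, 321, 321, 321, 321, 321, 321, 321, 321]
t=28: [359, 359, 359, 359, 359, 359, 359, 359, 359, 359, 359, 359]

Answer: 2
Key observation: The state at step 26, [359, 359, 359, 359, 359, 359, 359, 359, 359, 359, 359, 359], reappears at step 28 — and no state repeats earlier — so the cycle the system enters has period 2.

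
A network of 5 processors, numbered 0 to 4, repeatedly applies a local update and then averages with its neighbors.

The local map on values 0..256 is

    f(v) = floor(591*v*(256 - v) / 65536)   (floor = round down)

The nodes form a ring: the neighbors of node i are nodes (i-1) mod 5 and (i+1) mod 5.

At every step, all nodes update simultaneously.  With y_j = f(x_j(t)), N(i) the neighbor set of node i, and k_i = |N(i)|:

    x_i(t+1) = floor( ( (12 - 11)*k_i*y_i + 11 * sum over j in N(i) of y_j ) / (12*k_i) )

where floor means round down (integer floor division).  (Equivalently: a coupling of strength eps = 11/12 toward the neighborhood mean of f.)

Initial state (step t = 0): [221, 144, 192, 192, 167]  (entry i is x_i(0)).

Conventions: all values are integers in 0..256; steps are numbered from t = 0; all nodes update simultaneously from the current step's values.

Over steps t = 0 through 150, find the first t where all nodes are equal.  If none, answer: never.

Answer: 5
Key observation: Synchronization is absorbing here: once all nodes are equal they stay equal, and step 5 is the first all-equal step.

Derivation:
t=0: [221, 144, 192, 192, 167]  (not all equal)
t=1: [133, 94, 126, 121, 93]  (not all equal)
t=2: [137, 146, 142, 141, 146]  (not all equal)
t=3: [144, 145, 145, 144, 146]  (not all equal)
t=4: [144, 145, 145, 144, 144]  (not all equal)
t=5: [145, 145, 145, 145, 145]  (all equal)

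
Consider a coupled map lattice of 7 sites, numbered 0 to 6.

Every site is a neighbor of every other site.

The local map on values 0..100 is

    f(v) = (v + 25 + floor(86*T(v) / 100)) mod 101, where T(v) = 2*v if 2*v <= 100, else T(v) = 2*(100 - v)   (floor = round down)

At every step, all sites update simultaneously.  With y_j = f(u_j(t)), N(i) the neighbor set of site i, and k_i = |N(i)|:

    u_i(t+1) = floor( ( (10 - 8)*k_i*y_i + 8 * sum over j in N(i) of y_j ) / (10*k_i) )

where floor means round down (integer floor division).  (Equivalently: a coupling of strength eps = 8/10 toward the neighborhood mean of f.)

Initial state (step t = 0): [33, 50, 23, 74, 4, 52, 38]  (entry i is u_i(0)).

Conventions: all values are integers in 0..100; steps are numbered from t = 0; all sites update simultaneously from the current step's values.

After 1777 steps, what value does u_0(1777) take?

Answer: u_0(1777) = 54
Key observation: The state at step 4, [57, 57, 57, 57, 57, 57, 57], reappears at step 6: the system is in a cycle of period 2 from step 4 on.  Therefore the state at step 1777 equals the state at step 4 + ((1777 - 4) mod 2) = 5, which is [54, 54, 54, 54, 54, 54, 54].

Derivation:
t=0: [33, 50, 23, 74, 4, 52, 38]
t=1: [43, 46, 48, 45, 45, 46, 44]
t=2: [46, 46, 47, 46, 46, 46, 46]
t=3: [49, 49, 49, 49, 49, 49, 49]
t=4: [57, 57, 57, 57, 57, 57, 57]
t=5: [54, 54, 54, 54, 54, 54, 54]
t=6: [57, 57, 57, 57, 57, 57, 57]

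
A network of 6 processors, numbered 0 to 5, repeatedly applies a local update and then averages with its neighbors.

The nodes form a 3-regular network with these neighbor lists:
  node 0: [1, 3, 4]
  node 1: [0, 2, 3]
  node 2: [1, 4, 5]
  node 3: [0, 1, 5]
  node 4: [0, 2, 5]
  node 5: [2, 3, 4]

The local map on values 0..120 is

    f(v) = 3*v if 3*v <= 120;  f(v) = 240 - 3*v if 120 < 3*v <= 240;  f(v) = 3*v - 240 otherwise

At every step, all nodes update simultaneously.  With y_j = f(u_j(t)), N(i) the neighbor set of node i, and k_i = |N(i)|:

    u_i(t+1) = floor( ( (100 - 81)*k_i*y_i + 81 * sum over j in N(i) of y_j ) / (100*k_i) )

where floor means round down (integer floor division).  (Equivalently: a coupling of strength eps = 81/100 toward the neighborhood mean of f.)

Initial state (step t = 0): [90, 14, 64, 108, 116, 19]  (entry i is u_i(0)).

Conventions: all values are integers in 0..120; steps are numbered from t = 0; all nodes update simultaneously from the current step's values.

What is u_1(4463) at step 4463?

Answer: u_1(4463) = 48
Key observation: The state at step 16, [96, 96, 96, 96, 96, 96], reappears at step 18: the system is in a cycle of period 2 from step 16 on.  Therefore the state at step 4463 equals the state at step 16 + ((4463 - 16) mod 2) = 17, which is [48, 48, 48, 48, 48, 48].

Derivation:
t=0: [90, 14, 64, 108, 116, 19]
t=1: [68, 51, 65, 50, 56, 75]
t=2: [74, 62, 55, 54, 39, 58]
t=3: [70, 56, 78, 52, 65, 85]
t=4: [59, 46, 36, 47, 22, 39]
t=5: [84, 92, 97, 94, 90, 95]
t=6: [31, 35, 39, 33, 34, 41]
t=7: [100, 103, 109, 103, 107, 108]
t=8: [70, 71, 79, 70, 77, 79]
t=9: [23, 22, 11, 21, 11, 11]
t=10: [56, 57, 41, 57, 42, 41]
t=11: [81, 82, 103, 82, 104, 103]
t=12: [23, 22, 52, 22, 51, 52]
t=13: [72, 71, 79, 71, 80, 79]
t=14: [19, 19, 8, 19, 8, 8]
t=15: [48, 48, 32, 48, 32, 32]
t=16: [96, 96, 96, 96, 96, 96]
t=17: [48, 48, 48, 48, 48, 48]
t=18: [96, 96, 96, 96, 96, 96]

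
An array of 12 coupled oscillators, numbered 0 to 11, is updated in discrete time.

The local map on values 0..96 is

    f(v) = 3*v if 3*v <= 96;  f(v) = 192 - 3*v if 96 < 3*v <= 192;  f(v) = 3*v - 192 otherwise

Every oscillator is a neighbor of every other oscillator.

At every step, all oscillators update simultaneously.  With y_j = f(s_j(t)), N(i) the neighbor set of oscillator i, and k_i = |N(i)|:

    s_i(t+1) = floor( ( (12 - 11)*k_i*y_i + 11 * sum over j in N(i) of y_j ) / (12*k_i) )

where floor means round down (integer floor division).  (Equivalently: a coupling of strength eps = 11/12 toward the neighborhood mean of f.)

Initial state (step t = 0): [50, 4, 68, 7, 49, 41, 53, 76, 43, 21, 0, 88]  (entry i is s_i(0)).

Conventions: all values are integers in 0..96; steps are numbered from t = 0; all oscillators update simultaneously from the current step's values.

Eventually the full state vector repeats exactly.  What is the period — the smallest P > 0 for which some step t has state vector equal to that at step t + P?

Answer: 16
Key observation: The state at step 1, [39, 39, 39, 39, 39, 39, 39, 39, 39, 39, 39, 39], reappears at step 17 — and no state repeats earlier — so the cycle the system enters has period 16.

Derivation:
t=0: [50, 4, 68, 7, 49, 41, 53, 76, 43, 21, 0, 88]
t=1: [39, 39, 39, 39, 39, 39, 39, 39, 39, 39, 39, 39]
t=2: [75, 75, 75, 75, 75, 75, 75, 75, 75, 75, 75, 75]
t=3: [33, 33, 33, 33, 33, 33, 33, 33, 33, 33, 33, 33]
t=4: [93, 93, 93, 93, 93, 93, 93, 93, 93, 93, 93, 93]
t=5: [87, 87, 87, 87, 87, 87, 87, 87, 87, 87, 87, 87]
t=6: [69, 69, 69, 69, 69, 69, 69, 69, 69, 69, 69, 69]
t=7: [15, 15, 15, 15, 15, 15, 15, 15, 15, 15, 15, 15]
t=8: [45, 45, 45, 45, 45, 45, 45, 45, 45, 45, 45, 45]
t=9: [57, 57, 57, 57, 57, 57, 57, 57, 57, 57, 57, 57]
t=10: [21, 21, 21, 21, 21, 21, 21, 21, 21, 21, 21, 21]
t=11: [63, 63, 63, 63, 63, 63, 63, 63, 63, 63, 63, 63]
t=12: [3, 3, 3, 3, 3, 3, 3, 3, 3, 3, 3, 3]
t=13: [9, 9, 9, 9, 9, 9, 9, 9, 9, 9, 9, 9]
t=14: [27, 27, 27, 27, 27, 27, 27, 27, 27, 27, 27, 27]
t=15: [81, 81, 81, 81, 81, 81, 81, 81, 81, 81, 81, 81]
t=16: [51, 51, 51, 51, 51, 51, 51, 51, 51, 51, 51, 51]
t=17: [39, 39, 39, 39, 39, 39, 39, 39, 39, 39, 39, 39]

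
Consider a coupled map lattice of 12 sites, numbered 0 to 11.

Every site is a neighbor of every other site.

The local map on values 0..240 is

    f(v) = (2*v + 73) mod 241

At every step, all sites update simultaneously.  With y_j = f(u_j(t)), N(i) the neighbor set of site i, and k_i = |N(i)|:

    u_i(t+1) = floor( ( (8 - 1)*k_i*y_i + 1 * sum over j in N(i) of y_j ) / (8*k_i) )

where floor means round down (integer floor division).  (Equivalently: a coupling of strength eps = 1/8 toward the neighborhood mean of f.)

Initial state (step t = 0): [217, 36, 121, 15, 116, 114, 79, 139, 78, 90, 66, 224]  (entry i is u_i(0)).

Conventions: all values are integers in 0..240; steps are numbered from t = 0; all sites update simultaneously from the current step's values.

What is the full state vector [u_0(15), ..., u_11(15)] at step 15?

Simulating step by step:
t=0: [217, 36, 121, 15, 116, 114, 79, 139, 78, 90, 66, 224]
t=1: [36, 139, 78, 103, 70, 66, 214, 109, 212, 25, 191, 48]
t=2: [142, 112, 215, 50, 201, 194, 33, 60, 30, 123, 202, 163]
t=3: [120, 68, 38, 169, 222, 209, 140, 186, 134, 87, 223, 156]
t=4: [76, 194, 142, 160, 44, 21, 110, 190, 100, 19, 46, 138]
t=5: [213, 208, 119, 150, 158, 118, 63, 202, 46, 114, 161, 112]
t=6: [29, 20, 75, 128, 142, 73, 186, 218, 157, 66, 147, 63]
t=7: [133, 118, 213, 96, 120, 209, 196, 43, 146, 197, 129, 192]
t=8: [99, 73, 29, 35, 77, 22, 208, 152, 122, 210, 92, 201]
t=9: [41, 204, 128, 138, 211, 116, 21, 132, 80, 24, 29, 217]
t=10: [149, 223, 91, 109, 27, 71, 115, 98, 217, 120, 128, 37]
t=11: [123, 43, 23, 54, 120, 196, 64, 35, 32, 73, 87, 138]
t=12: [86, 156, 121, 175, 80, 212, 192, 142, 137, 207, 23, 111]
t=13: [17, 138, 78, 171, 215, 27, 200, 114, 105, 18, 117, 61]
t=14: [109, 109, 214, 166, 34, 126, 217, 68, 52, 110, 73, 185]
t=15: [59, 59, 32, 157, 137, 88, 37, 196, 168, 60, 204, 190]

Answer: [59, 59, 32, 157, 137, 88, 37, 196, 168, 60, 204, 190]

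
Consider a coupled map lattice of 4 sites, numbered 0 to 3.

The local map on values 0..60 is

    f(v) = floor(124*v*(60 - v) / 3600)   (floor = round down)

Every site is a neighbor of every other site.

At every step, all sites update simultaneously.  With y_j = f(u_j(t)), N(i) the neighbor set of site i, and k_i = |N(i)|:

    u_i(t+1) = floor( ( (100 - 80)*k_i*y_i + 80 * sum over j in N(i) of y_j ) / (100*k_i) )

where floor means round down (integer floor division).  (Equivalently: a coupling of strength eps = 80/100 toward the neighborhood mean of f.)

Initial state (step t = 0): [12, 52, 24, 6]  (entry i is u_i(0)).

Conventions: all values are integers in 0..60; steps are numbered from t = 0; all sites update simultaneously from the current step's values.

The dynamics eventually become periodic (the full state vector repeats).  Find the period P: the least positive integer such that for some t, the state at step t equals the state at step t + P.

Answer: 2
Key observation: The state at step 3, [30, 30, 30, 30], reappears at step 5 — and no state repeats earlier — so the cycle the system enters has period 2.

Derivation:
t=0: [12, 52, 24, 6]
t=1: [18, 18, 17, 18]
t=2: [25, 25, 25, 25]
t=3: [30, 30, 30, 30]
t=4: [31, 31, 31, 31]
t=5: [30, 30, 30, 30]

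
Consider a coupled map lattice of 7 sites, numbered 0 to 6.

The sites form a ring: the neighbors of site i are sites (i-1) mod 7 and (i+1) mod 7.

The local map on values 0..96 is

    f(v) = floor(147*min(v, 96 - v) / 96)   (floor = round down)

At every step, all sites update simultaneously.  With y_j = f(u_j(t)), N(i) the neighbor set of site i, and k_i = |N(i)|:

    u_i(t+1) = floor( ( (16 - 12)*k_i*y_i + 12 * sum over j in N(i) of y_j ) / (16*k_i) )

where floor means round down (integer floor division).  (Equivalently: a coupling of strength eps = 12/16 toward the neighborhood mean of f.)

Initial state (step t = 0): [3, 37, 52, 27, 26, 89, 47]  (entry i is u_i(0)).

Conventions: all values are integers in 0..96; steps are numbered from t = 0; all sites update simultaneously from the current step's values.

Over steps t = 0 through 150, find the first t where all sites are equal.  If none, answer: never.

Simulating step by step:
t=0: [3, 37, 52, 27, 26, 89, 47]  (not all equal)
t=1: [48, 40, 53, 50, 28, 43, 23]  (not all equal)
t=2: [54, 67, 65, 57, 61, 45, 60]  (not all equal)
t=3: [53, 52, 50, 52, 60, 57, 63]  (not all equal)
t=4: [60, 67, 67, 63, 61, 54, 59]  (not all equal)
t=5: [51, 48, 46, 48, 56, 56, 58]  (not all equal)
t=6: [66, 70, 72, 67, 65, 59, 62]  (not all equal)
t=7: [45, 40, 40, 42, 49, 51, 50]  (not all equal)
t=8: [66, 63, 62, 65, 67, 69, 68]  (not all equal)
t=9: [45, 48, 49, 47, 44, 42, 42]  (not all equal)
t=10: [68, 70, 71, 69, 67, 65, 65]  (not all equal)
t=11: [42, 39, 39, 41, 44, 45, 45]  (not all equal)
t=12: [63, 60, 60, 62, 65, 67, 66]  (not all equal)
t=13: [50, 53, 53, 51, 47, 45, 46]  (not all equal)
t=14: [68, 66, 66, 68, 68, 69, 69]  (not all equal)
t=15: [42, 43, 43, 43, 41, 41, 41]  (not all equal)
t=16: [63, 64, 65, 63, 63, 62, 62]  (not all equal)
t=17: [50, 48, 48, 48, 50, 51, 51]  (not all equal)
t=18: [70, 71, 73, 71, 70, 68, 68]  (not all equal)
t=19: [39, 37, 37, 37, 39, 40, 40]  (not all equal)
t=20: [58, 57, 56, 57, 58, 60, 60]  (not all equal)
t=21: [57, 59, 59, 59, 57, 56, 56]  (not all equal)
t=22: [58, 57, 56, 57, 58, 60, 60]  (not all equal)

Answer: never
Key observation: The state at step 20 reappears at step 22 — the system is in a cycle of period 2 from step 20 on.  No step 0..22 is synchronized, and the cycle repeats forever, so no step up to 150 (or ever) has all sites equal.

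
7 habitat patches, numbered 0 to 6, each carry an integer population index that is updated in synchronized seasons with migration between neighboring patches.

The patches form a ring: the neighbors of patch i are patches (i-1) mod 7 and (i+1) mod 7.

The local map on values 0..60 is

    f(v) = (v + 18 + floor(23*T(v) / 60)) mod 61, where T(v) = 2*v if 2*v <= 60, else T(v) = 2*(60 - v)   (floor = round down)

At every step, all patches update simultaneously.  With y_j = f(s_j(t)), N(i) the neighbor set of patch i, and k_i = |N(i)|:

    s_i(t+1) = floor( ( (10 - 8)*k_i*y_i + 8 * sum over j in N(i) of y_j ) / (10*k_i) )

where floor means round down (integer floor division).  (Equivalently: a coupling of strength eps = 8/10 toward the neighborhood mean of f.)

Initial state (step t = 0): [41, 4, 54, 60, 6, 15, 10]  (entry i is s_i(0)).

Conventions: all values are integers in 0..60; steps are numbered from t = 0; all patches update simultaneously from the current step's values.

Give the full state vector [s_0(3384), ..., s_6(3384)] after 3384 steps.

Answer: [11, 11, 11, 11, 11, 11, 11]
Key observation: The state at step 10, [11, 11, 11, 11, 11, 11, 11], reappears at step 12: the system is in a cycle of period 2 from step 10 on.  Therefore the state at step 3384 equals the state at step 10 + ((3384 - 10) mod 2) = 10, which is [11, 11, 11, 11, 11, 11, 11].

Derivation:
t=0: [41, 4, 54, 60, 6, 15, 10]
t=1: [26, 15, 19, 20, 30, 34, 29]
t=2: [21, 30, 49, 35, 27, 9, 6]
t=3: [26, 29, 11, 9, 18, 19, 40]
t=4: [8, 17, 23, 41, 43, 34, 23]
t=5: [48, 45, 35, 30, 11, 30, 28]
t=6: [10, 12, 11, 21, 15, 19, 10]
t=7: [36, 36, 45, 43, 51, 41, 41]
t=8: [11, 11, 12, 13, 12, 12, 11]
t=9: [37, 37, 38, 39, 39, 38, 37]
t=10: [11, 11, 11, 11, 11, 11, 11]
t=11: [37, 37, 37, 37, 37, 37, 37]
t=12: [11, 11, 11, 11, 11, 11, 11]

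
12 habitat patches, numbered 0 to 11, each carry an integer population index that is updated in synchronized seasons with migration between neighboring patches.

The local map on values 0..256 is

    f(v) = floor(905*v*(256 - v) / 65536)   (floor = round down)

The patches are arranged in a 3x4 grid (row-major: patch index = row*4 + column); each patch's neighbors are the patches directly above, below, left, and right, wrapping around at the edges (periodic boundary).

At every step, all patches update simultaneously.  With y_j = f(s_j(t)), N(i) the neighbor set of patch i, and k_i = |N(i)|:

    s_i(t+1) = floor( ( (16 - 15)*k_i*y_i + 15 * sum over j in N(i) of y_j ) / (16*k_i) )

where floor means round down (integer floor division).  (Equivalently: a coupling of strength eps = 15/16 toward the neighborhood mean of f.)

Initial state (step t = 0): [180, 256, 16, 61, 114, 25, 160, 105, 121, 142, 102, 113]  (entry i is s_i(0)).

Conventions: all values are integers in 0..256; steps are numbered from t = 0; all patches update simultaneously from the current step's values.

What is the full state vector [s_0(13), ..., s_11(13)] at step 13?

Answer: [107, 107, 107, 107, 108, 106, 108, 106, 106, 108, 106, 108]

Derivation:
t=0: [180, 256, 16, 61, 114, 25, 160, 105, 121, 142, 102, 113]
t=1: [155, 127, 142, 170, 180, 159, 145, 206, 214, 135, 180, 206]
t=2: [186, 219, 210, 182, 174, 215, 193, 185, 188, 189, 202, 162]
t=3: [167, 149, 151, 176, 166, 159, 147, 189, 189, 141, 169, 175]
t=4: [198, 214, 210, 197, 192, 217, 202, 202, 205, 203, 213, 186]
t=5: [149, 137, 139, 155, 143, 145, 132, 163, 162, 128, 150, 147]
t=6: [218, 223, 221, 218, 215, 224, 218, 220, 221, 219, 223, 213]
t=7: [110, 106, 107, 113, 107, 110, 104, 118, 117, 102, 113, 108]
t=8: [221, 219, 220, 221, 222, 218, 221, 220, 219, 221, 218, 223]
t=9: [107, 108, 109, 106, 109, 107, 111, 104, 104, 112, 106, 109]
t=10: [219, 220, 220, 219, 219, 221, 219, 220, 220, 219, 221, 218]
t=11: [110, 109, 109, 110, 108, 110, 107, 111, 111, 107, 110, 109]
t=12: [221, 220, 220, 221, 221, 220, 221, 220, 220, 221, 220, 221]
t=13: [107, 107, 107, 107, 108, 106, 108, 106, 106, 108, 106, 108]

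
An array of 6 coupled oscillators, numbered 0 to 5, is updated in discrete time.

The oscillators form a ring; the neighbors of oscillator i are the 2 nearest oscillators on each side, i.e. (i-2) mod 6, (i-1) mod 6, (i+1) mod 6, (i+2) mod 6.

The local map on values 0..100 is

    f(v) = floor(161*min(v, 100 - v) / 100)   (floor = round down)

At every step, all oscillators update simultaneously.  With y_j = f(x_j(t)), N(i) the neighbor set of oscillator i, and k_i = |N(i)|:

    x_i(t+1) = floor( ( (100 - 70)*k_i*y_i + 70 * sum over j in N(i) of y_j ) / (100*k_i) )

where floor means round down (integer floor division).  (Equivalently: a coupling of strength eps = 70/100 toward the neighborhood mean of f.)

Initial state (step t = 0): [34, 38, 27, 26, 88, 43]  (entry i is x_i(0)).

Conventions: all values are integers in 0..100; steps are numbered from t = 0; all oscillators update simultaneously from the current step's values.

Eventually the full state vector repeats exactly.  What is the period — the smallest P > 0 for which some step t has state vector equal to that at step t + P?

Answer: 4
Key observation: The state at step 14, [66, 66, 66, 66, 66, 66], reappears at step 18 — and no state repeats earlier — so the cycle the system enters has period 4.

Derivation:
t=0: [34, 38, 27, 26, 88, 43]
t=1: [49, 54, 43, 45, 41, 51]
t=2: [73, 74, 71, 71, 71, 74]
t=3: [43, 43, 44, 44, 44, 43]
t=4: [69, 69, 69, 69, 69, 69]
t=5: [49, 49, 49, 49, 49, 49]
t=6: [78, 78, 78, 78, 78, 78]
t=7: [35, 35, 35, 35, 35, 35]
t=8: [56, 56, 56, 56, 56, 56]
t=9: [70, 70, 70, 70, 70, 70]
t=10: [48, 48, 48, 48, 48, 48]
t=11: [77, 77, 77, 77, 77, 77]
t=12: [37, 37, 37, 37, 37, 37]
t=13: [59, 59, 59, 59, 59, 59]
t=14: [66, 66, 66, 66, 66, 66]
t=15: [54, 54, 54, 54, 54, 54]
t=16: [74, 74, 74, 74, 74, 74]
t=17: [41, 41, 41, 41, 41, 41]
t=18: [66, 66, 66, 66, 66, 66]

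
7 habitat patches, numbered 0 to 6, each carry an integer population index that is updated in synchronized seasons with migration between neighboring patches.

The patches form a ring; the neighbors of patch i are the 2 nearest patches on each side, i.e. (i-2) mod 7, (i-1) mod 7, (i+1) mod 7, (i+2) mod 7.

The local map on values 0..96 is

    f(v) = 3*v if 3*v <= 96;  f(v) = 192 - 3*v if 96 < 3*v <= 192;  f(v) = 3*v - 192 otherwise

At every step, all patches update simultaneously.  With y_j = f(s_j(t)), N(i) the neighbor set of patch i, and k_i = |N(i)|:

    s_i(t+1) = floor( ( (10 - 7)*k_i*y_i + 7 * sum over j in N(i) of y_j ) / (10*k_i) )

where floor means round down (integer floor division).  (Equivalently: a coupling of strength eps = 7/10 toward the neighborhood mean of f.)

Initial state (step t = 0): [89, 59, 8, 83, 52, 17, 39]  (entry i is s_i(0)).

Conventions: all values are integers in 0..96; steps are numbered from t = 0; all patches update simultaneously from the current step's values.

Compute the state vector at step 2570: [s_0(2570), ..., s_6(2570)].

Simulating step by step:
t=0: [89, 59, 8, 83, 52, 17, 39]
t=1: [51, 44, 39, 39, 47, 57, 53]
t=2: [44, 56, 61, 58, 51, 40, 39]
t=3: [49, 35, 27, 30, 42, 55, 56]
t=4: [51, 68, 74, 72, 58, 47, 46]
t=5: [37, 29, 25, 26, 33, 38, 37]
t=6: [80, 81, 81, 81, 82, 81, 83]
t=7: [51, 51, 51, 51, 52, 52, 52]
t=8: [37, 38, 38, 37, 37, 37, 37]
t=9: [79, 79, 79, 79, 80, 81, 80]
t=10: [46, 45, 45, 46, 47, 47, 47]
t=11: [54, 54, 54, 54, 52, 52, 52]
t=12: [32, 31, 31, 32, 33, 33, 33]
t=13: [93, 94, 94, 93, 93, 94, 93]
t=14: [88, 88, 88, 88, 88, 87, 88]
t=15: [71, 72, 72, 71, 71, 71, 71]
t=16: [22, 22, 22, 22, 21, 21, 21]
t=17: [64, 65, 65, 64, 64, 64, 64]
t=18: [1, 1, 1, 1, 0, 0, 0]
t=19: [1, 2, 2, 1, 1, 1, 1]
t=20: [4, 4, 4, 4, 3, 3, 3]
t=21: [10, 11, 11, 10, 10, 10, 10]
t=22: [31, 31, 31, 31, 30, 30, 30]
t=23: [91, 92, 92, 91, 91, 91, 91]
t=24: [82, 82, 82, 82, 81, 81, 81]
t=25: [52, 53, 53, 52, 52, 52, 52]
t=26: [34, 34, 34, 34, 35, 36, 35]
t=27: [88, 89, 89, 88, 87, 87, 87]
t=28: [72, 72, 72, 72, 70, 70, 70]
t=29: [21, 22, 22, 21, 20, 20, 20]
t=30: [63, 63, 63, 63, 61, 61, 61]
t=31: [5, 4, 4, 5, 6, 6, 6]
t=32: [15, 14, 14, 15, 16, 16, 16]
t=33: [45, 44, 44, 45, 46, 46, 46]
t=34: [57, 57, 57, 57, 55, 55, 55]
t=35: [23, 22, 22, 23, 24, 24, 24]
t=36: [69, 68, 68, 69, 70, 70, 70]
t=37: [15, 14, 14, 15, 16, 16, 16]

Answer: [23, 22, 22, 23, 24, 24, 24]
Key observation: The state at step 32, [15, 14, 14, 15, 16, 16, 16], reappears at step 37: the system is in a cycle of period 5 from step 32 on.  Therefore the state at step 2570 equals the state at step 32 + ((2570 - 32) mod 5) = 35, which is [23, 22, 22, 23, 24, 24, 24].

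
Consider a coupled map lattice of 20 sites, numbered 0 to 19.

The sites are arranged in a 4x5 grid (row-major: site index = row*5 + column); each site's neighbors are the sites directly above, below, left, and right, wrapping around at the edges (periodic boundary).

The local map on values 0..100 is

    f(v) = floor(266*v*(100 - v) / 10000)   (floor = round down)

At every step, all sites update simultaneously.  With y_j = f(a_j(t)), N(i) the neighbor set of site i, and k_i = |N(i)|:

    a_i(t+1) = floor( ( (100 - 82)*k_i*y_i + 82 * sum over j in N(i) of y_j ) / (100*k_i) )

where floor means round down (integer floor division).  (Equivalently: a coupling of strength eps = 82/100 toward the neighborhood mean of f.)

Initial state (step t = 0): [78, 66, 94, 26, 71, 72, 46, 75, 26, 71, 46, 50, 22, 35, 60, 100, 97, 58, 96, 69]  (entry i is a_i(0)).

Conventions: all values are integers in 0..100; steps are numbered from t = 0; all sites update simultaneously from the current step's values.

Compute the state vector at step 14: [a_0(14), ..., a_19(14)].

Simulating step by step:
t=0: [78, 66, 94, 26, 71, 72, 46, 75, 26, 71, 46, 50, 22, 35, 60, 100, 97, 58, 96, 69]
t=1: [42, 37, 48, 35, 51, 56, 58, 45, 53, 55, 49, 49, 57, 45, 59, 35, 40, 27, 49, 36]
t=2: [63, 63, 60, 64, 63, 64, 64, 65, 64, 65, 64, 64, 62, 65, 64, 62, 60, 62, 60, 63]
t=3: [61, 62, 61, 62, 61, 61, 61, 61, 60, 61, 61, 61, 60, 61, 60, 62, 61, 62, 61, 62]
t=4: [62, 62, 62, 62, 62, 63, 62, 63, 62, 63, 62, 63, 62, 63, 62, 62, 62, 62, 62, 62]
t=5: [62, 62, 62, 62, 62, 62, 62, 62, 62, 62, 62, 62, 62, 62, 62, 62, 62, 62, 62, 62]
t=6: [62, 62, 62, 62, 62, 62, 62, 62, 62, 62, 62, 62, 62, 62, 62, 62, 62, 62, 62, 62]
t=7: [62, 62, 62, 62, 62, 62, 62, 62, 62, 62, 62, 62, 62, 62, 62, 62, 62, 62, 62, 62]
t=8: [62, 62, 62, 62, 62, 62, 62, 62, 62, 62, 62, 62, 62, 62, 62, 62, 62, 62, 62, 62]
t=9: [62, 62, 62, 62, 62, 62, 62, 62, 62, 62, 62, 62, 62, 62, 62, 62, 62, 62, 62, 62]
t=10: [62, 62, 62, 62, 62, 62, 62, 62, 62, 62, 62, 62, 62, 62, 62, 62, 62, 62, 62, 62]
t=11: [62, 62, 62, 62, 62, 62, 62, 62, 62, 62, 62, 62, 62, 62, 62, 62, 62, 62, 62, 62]
t=12: [62, 62, 62, 62, 62, 62, 62, 62, 62, 62, 62, 62, 62, 62, 62, 62, 62, 62, 62, 62]
t=13: [62, 62, 62, 62, 62, 62, 62, 62, 62, 62, 62, 62, 62, 62, 62, 62, 62, 62, 62, 62]
t=14: [62, 62, 62, 62, 62, 62, 62, 62, 62, 62, 62, 62, 62, 62, 62, 62, 62, 62, 62, 62]

Answer: [62, 62, 62, 62, 62, 62, 62, 62, 62, 62, 62, 62, 62, 62, 62, 62, 62, 62, 62, 62]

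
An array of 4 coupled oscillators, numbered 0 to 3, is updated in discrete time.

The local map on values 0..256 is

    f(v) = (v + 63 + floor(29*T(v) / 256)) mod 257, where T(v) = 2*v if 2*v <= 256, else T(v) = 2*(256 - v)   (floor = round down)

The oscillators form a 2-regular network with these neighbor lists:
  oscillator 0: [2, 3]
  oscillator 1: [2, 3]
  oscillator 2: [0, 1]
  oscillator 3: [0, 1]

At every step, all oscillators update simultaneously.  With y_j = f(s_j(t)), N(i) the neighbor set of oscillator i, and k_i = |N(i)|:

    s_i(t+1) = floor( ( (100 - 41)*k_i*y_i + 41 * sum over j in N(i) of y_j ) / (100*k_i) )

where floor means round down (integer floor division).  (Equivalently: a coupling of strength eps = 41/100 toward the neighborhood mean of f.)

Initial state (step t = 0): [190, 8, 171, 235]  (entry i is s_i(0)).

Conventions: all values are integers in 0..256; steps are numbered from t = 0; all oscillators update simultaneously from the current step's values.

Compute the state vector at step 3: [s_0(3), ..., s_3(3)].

Answer: [195, 56, 68, 184]

Derivation:
t=0: [190, 8, 171, 235]
t=1: [66, 103, 166, 43]
t=2: [158, 186, 214, 135]
t=3: [195, 56, 68, 184]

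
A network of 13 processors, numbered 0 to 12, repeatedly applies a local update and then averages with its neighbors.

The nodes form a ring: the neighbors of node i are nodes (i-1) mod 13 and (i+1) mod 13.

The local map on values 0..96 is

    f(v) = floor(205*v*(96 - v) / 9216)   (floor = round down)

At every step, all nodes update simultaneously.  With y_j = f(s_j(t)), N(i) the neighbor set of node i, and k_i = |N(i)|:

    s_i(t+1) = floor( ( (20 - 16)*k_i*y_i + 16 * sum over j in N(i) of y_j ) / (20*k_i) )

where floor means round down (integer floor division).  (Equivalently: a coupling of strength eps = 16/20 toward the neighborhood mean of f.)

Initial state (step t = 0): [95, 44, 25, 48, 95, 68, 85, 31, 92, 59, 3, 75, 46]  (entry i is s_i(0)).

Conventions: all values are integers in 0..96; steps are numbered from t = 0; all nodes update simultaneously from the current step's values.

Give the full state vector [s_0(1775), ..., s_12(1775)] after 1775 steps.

Simulating step by step:
t=0: [95, 44, 25, 48, 95, 68, 85, 31, 92, 59, 3, 75, 46]
t=1: [40, 26, 48, 26, 37, 17, 38, 20, 38, 15, 34, 29, 25]
t=2: [41, 48, 42, 47, 37, 44, 34, 45, 33, 43, 37, 42, 44]
t=3: [50, 50, 50, 49, 50, 47, 49, 47, 49, 47, 49, 49, 50]
t=4: [51, 51, 51, 51, 51, 51, 51, 51, 51, 51, 51, 51, 51]
t=5: [51, 51, 51, 51, 51, 51, 51, 51, 51, 51, 51, 51, 51]

Answer: [51, 51, 51, 51, 51, 51, 51, 51, 51, 51, 51, 51, 51]
Key observation: The state at step 4, [51, 51, 51, 51, 51, 51, 51, 51, 51, 51, 51, 51, 51], reappears at step 5: the system is in a cycle of period 1 from step 4 on.  Therefore the state at step 1775 equals the state at step 4 + ((1775 - 4) mod 1) = 4, which is [51, 51, 51, 51, 51, 51, 51, 51, 51, 51, 51, 51, 51].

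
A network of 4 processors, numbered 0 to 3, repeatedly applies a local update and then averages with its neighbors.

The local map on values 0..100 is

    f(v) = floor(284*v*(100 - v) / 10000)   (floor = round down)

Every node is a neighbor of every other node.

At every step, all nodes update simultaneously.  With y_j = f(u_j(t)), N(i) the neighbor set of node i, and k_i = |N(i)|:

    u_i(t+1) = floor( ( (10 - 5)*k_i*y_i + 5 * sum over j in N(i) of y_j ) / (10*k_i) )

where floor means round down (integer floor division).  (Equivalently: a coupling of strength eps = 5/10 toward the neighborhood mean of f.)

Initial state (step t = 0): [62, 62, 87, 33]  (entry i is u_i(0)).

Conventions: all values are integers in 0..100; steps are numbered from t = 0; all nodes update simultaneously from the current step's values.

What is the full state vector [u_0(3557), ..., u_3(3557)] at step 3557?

Simulating step by step:
t=0: [62, 62, 87, 33]
t=1: [59, 59, 48, 58]
t=2: [68, 68, 69, 68]
t=3: [60, 60, 60, 60]
t=4: [68, 68, 68, 68]
t=5: [61, 61, 61, 61]
t=6: [67, 67, 67, 67]
t=7: [62, 62, 62, 62]
t=8: [66, 66, 66, 66]
t=9: [63, 63, 63, 63]
t=10: [66, 66, 66, 66]

Answer: [63, 63, 63, 63]
Key observation: The state at step 8, [66, 66, 66, 66], reappears at step 10: the system is in a cycle of period 2 from step 8 on.  Therefore the state at step 3557 equals the state at step 8 + ((3557 - 8) mod 2) = 9, which is [63, 63, 63, 63].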